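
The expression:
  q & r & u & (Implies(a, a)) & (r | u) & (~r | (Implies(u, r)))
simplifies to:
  q & r & u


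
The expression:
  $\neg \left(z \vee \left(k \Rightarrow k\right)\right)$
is never true.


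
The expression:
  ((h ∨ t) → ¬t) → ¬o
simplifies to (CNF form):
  t ∨ ¬o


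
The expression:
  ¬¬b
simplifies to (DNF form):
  b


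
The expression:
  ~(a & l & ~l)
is always true.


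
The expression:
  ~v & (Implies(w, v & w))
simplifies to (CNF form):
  ~v & ~w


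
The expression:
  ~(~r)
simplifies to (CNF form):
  r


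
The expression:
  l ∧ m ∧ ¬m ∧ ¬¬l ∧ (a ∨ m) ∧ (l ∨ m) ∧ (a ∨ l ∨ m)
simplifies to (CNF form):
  False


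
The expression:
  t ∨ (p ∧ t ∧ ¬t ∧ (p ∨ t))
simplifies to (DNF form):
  t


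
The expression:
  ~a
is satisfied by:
  {a: False}


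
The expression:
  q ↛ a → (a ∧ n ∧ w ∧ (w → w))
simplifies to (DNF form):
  a ∨ ¬q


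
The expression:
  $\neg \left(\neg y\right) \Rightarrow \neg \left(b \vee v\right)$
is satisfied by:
  {v: False, y: False, b: False}
  {b: True, v: False, y: False}
  {v: True, b: False, y: False}
  {b: True, v: True, y: False}
  {y: True, b: False, v: False}


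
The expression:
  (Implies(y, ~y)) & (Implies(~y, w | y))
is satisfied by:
  {w: True, y: False}


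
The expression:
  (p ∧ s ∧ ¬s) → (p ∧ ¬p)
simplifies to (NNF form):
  True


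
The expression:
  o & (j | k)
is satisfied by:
  {k: True, j: True, o: True}
  {k: True, o: True, j: False}
  {j: True, o: True, k: False}


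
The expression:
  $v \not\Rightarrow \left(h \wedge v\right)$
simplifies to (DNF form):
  $v \wedge \neg h$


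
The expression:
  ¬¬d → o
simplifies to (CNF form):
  o ∨ ¬d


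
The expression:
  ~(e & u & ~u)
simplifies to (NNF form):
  True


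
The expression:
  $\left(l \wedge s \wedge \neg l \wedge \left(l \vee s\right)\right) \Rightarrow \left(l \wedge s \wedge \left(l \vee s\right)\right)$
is always true.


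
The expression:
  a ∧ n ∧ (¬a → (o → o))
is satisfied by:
  {a: True, n: True}


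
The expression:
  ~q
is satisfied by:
  {q: False}


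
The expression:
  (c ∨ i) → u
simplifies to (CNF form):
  (u ∨ ¬c) ∧ (u ∨ ¬i)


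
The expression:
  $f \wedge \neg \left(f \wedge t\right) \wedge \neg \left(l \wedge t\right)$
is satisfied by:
  {f: True, t: False}


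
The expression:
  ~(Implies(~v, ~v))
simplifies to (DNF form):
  False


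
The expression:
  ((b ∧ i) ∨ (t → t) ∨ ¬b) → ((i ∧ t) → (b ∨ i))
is always true.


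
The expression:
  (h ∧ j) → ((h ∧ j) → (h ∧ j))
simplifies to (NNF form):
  True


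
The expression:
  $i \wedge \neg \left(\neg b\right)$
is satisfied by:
  {i: True, b: True}


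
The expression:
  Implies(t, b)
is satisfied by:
  {b: True, t: False}
  {t: False, b: False}
  {t: True, b: True}


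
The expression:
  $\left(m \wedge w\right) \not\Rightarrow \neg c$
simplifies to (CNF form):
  $c \wedge m \wedge w$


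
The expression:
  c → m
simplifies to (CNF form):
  m ∨ ¬c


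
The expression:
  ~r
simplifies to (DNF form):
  ~r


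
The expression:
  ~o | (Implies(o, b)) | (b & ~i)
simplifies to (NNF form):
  b | ~o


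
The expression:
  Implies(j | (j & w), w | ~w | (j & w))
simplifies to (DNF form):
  True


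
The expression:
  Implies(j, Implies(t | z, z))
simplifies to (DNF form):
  z | ~j | ~t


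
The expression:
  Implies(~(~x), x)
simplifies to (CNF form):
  True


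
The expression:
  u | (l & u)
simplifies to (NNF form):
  u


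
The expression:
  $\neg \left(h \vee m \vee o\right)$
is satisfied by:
  {o: False, h: False, m: False}


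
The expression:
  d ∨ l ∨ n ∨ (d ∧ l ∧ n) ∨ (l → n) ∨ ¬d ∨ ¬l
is always true.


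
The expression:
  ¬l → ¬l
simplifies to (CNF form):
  True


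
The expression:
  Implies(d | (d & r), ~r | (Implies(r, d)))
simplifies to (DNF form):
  True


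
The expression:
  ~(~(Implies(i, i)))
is always true.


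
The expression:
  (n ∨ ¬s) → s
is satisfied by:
  {s: True}


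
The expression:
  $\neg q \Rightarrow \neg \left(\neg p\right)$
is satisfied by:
  {q: True, p: True}
  {q: True, p: False}
  {p: True, q: False}


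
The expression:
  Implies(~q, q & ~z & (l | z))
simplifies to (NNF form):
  q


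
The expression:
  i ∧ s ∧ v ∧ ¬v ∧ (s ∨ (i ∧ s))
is never true.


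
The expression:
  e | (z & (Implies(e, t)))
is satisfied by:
  {z: True, e: True}
  {z: True, e: False}
  {e: True, z: False}


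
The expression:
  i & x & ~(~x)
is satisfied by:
  {i: True, x: True}


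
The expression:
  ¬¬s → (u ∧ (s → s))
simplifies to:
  u ∨ ¬s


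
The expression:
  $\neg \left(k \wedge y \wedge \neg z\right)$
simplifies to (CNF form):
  $z \vee \neg k \vee \neg y$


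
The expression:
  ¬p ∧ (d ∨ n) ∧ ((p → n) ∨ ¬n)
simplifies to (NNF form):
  ¬p ∧ (d ∨ n)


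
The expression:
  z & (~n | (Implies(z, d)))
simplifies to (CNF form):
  z & (d | ~n)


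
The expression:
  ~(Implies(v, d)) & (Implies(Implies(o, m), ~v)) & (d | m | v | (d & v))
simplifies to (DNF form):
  o & v & ~d & ~m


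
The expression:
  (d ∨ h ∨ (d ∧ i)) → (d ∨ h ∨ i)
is always true.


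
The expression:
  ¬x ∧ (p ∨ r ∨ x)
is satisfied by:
  {r: True, p: True, x: False}
  {r: True, x: False, p: False}
  {p: True, x: False, r: False}


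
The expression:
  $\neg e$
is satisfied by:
  {e: False}


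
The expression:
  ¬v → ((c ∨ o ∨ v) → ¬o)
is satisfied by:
  {v: True, o: False}
  {o: False, v: False}
  {o: True, v: True}


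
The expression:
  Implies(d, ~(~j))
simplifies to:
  j | ~d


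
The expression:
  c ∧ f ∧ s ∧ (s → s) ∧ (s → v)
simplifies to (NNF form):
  c ∧ f ∧ s ∧ v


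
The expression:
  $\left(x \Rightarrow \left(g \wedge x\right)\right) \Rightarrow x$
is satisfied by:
  {x: True}


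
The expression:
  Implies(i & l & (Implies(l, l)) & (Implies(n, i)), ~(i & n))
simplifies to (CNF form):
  ~i | ~l | ~n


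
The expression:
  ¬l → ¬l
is always true.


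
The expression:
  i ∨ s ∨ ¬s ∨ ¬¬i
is always true.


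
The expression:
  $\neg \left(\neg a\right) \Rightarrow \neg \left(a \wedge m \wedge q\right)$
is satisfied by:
  {m: False, q: False, a: False}
  {a: True, m: False, q: False}
  {q: True, m: False, a: False}
  {a: True, q: True, m: False}
  {m: True, a: False, q: False}
  {a: True, m: True, q: False}
  {q: True, m: True, a: False}


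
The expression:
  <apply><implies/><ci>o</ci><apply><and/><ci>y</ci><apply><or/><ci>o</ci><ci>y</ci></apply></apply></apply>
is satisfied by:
  {y: True, o: False}
  {o: False, y: False}
  {o: True, y: True}


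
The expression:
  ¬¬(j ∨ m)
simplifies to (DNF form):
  j ∨ m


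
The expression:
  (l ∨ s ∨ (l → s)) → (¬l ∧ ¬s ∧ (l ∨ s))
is never true.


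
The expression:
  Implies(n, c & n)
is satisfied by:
  {c: True, n: False}
  {n: False, c: False}
  {n: True, c: True}


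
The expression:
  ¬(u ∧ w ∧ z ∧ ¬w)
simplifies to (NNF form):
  True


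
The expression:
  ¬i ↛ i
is always true.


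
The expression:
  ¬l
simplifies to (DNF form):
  ¬l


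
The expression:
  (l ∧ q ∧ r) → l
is always true.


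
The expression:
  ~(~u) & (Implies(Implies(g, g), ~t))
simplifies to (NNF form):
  u & ~t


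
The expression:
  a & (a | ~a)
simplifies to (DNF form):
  a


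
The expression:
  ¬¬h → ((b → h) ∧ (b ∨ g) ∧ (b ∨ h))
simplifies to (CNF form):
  b ∨ g ∨ ¬h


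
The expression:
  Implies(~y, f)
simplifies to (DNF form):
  f | y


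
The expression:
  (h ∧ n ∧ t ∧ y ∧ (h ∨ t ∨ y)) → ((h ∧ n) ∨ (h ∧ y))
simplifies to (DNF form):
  True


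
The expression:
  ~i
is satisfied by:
  {i: False}


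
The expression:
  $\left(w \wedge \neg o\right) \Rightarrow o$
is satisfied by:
  {o: True, w: False}
  {w: False, o: False}
  {w: True, o: True}


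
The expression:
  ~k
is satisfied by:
  {k: False}


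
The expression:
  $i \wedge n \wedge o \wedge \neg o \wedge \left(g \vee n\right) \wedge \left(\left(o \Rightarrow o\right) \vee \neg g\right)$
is never true.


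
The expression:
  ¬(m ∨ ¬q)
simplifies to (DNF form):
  q ∧ ¬m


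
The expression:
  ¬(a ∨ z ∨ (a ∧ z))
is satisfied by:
  {z: False, a: False}


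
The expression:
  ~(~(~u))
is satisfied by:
  {u: False}


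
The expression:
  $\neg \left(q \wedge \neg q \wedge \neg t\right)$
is always true.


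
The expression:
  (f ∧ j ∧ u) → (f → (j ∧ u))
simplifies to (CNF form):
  True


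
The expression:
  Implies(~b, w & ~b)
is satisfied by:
  {b: True, w: True}
  {b: True, w: False}
  {w: True, b: False}


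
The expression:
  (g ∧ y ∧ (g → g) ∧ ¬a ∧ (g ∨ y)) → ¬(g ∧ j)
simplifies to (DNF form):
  a ∨ ¬g ∨ ¬j ∨ ¬y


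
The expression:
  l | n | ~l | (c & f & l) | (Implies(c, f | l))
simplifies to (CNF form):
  True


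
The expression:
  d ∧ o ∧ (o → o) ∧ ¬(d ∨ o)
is never true.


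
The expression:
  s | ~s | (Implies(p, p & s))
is always true.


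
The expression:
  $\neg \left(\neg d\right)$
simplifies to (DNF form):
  $d$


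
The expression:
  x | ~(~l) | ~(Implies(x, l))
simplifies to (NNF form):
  l | x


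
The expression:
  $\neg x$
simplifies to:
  $\neg x$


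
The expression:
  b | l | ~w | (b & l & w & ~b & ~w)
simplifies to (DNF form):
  b | l | ~w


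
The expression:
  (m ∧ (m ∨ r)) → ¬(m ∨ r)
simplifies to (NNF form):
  ¬m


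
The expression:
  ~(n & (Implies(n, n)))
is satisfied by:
  {n: False}


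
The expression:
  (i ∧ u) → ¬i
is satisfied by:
  {u: False, i: False}
  {i: True, u: False}
  {u: True, i: False}


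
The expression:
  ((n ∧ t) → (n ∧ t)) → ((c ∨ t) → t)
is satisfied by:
  {t: True, c: False}
  {c: False, t: False}
  {c: True, t: True}


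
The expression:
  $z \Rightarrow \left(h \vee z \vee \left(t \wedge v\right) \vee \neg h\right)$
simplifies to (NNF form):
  $\text{True}$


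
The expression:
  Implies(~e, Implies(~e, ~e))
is always true.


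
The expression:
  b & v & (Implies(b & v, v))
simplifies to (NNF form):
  b & v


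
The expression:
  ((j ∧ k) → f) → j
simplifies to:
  j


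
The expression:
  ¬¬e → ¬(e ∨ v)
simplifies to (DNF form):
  ¬e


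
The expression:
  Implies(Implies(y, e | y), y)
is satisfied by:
  {y: True}


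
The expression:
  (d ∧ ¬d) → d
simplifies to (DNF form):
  True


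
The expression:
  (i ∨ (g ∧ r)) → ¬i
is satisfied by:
  {i: False}


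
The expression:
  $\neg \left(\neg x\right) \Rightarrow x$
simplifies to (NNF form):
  $\text{True}$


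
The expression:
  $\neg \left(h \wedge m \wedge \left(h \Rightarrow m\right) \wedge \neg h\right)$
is always true.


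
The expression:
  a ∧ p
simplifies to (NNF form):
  a ∧ p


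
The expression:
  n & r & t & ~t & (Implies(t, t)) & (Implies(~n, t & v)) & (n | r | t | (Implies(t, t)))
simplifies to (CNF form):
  False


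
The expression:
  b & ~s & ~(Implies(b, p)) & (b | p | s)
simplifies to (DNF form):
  b & ~p & ~s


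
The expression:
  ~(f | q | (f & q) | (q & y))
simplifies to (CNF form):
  ~f & ~q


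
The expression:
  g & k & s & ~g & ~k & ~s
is never true.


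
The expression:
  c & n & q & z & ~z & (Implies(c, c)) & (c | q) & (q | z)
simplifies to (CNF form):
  False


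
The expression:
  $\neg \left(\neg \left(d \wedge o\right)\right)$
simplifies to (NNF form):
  $d \wedge o$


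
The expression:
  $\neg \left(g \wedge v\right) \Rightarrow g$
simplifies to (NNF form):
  $g$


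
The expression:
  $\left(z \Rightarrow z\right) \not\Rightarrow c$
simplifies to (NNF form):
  $\neg c$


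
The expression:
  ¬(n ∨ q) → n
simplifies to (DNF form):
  n ∨ q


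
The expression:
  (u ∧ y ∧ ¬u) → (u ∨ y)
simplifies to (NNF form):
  True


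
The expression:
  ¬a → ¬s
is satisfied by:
  {a: True, s: False}
  {s: False, a: False}
  {s: True, a: True}


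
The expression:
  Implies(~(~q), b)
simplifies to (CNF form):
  b | ~q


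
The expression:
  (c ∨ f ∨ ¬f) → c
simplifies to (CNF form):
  c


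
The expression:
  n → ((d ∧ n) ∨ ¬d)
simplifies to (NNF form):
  True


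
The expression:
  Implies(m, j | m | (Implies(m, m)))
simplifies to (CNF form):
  True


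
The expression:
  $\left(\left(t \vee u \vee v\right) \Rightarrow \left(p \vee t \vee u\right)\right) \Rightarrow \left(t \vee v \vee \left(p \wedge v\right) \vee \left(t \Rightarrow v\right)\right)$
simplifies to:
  $\text{True}$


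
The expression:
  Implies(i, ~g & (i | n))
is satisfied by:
  {g: False, i: False}
  {i: True, g: False}
  {g: True, i: False}


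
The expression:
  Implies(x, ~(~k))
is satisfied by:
  {k: True, x: False}
  {x: False, k: False}
  {x: True, k: True}


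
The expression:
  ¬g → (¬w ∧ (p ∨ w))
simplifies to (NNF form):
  g ∨ (p ∧ ¬w)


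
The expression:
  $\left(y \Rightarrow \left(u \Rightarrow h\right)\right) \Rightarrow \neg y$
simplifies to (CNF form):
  $\left(u \vee \neg y\right) \wedge \left(\neg h \vee \neg y\right)$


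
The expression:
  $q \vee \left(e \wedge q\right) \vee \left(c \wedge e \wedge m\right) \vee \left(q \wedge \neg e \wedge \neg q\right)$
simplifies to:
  $q \vee \left(c \wedge e \wedge m\right)$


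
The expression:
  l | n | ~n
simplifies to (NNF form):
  True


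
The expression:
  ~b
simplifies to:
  ~b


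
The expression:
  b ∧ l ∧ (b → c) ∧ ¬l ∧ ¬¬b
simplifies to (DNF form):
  False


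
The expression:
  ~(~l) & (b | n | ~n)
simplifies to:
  l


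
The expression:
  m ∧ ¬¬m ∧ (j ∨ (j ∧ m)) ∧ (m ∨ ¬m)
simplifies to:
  j ∧ m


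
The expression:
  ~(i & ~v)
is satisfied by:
  {v: True, i: False}
  {i: False, v: False}
  {i: True, v: True}


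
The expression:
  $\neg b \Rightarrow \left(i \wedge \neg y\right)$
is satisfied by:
  {i: True, b: True, y: False}
  {b: True, y: False, i: False}
  {i: True, b: True, y: True}
  {b: True, y: True, i: False}
  {i: True, y: False, b: False}


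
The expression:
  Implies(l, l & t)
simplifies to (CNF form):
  t | ~l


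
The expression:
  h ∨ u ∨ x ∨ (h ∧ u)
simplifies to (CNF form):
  h ∨ u ∨ x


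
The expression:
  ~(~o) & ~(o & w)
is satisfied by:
  {o: True, w: False}


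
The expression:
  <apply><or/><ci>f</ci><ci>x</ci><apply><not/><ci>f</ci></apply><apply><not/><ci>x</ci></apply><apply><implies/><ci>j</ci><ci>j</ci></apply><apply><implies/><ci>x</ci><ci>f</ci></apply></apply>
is always true.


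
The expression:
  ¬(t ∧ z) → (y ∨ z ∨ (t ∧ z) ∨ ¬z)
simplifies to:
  True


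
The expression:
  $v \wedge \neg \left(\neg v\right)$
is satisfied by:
  {v: True}


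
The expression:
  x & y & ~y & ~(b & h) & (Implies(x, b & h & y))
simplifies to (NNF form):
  False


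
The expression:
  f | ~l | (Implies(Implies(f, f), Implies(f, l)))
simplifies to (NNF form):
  True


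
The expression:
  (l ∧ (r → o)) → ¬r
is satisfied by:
  {l: False, o: False, r: False}
  {r: True, l: False, o: False}
  {o: True, l: False, r: False}
  {r: True, o: True, l: False}
  {l: True, r: False, o: False}
  {r: True, l: True, o: False}
  {o: True, l: True, r: False}


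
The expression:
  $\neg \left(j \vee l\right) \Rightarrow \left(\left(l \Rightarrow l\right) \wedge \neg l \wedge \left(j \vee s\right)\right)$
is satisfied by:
  {l: True, s: True, j: True}
  {l: True, s: True, j: False}
  {l: True, j: True, s: False}
  {l: True, j: False, s: False}
  {s: True, j: True, l: False}
  {s: True, j: False, l: False}
  {j: True, s: False, l: False}


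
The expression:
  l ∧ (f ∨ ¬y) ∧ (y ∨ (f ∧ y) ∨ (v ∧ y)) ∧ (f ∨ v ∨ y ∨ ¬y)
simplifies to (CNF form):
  f ∧ l ∧ y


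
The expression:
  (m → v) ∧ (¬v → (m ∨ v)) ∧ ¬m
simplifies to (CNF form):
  v ∧ ¬m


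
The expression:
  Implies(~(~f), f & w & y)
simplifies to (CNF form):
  (w | ~f) & (y | ~f)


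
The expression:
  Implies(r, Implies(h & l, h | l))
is always true.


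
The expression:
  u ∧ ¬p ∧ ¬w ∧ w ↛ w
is never true.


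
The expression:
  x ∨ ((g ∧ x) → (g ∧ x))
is always true.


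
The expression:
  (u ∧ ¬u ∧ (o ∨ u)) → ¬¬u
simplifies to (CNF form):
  True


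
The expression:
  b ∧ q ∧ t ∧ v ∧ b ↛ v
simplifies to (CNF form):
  False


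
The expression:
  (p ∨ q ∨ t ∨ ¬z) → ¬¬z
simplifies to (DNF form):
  z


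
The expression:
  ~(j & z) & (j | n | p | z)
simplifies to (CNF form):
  (j | ~j) & (~j | ~z) & (j | n | ~j) & (j | p | ~j) & (j | z | ~j) & (j | n | p | z) & (n | ~j | ~z) & (p | ~j | ~z) & (z | ~j | ~z) & (j | n | p | ~j) & (j | n | z | ~j) & (j | p | z | ~j) & (n | p | z | ~z) & (n | p | ~j | ~z) & (n | z | ~j | ~z) & (p | z | ~j | ~z)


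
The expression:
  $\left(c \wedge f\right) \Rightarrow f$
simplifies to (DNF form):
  $\text{True}$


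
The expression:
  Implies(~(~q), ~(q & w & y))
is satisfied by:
  {w: False, q: False, y: False}
  {y: True, w: False, q: False}
  {q: True, w: False, y: False}
  {y: True, q: True, w: False}
  {w: True, y: False, q: False}
  {y: True, w: True, q: False}
  {q: True, w: True, y: False}


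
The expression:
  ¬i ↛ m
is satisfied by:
  {m: True, i: False}
  {i: False, m: False}
  {i: True, m: True}


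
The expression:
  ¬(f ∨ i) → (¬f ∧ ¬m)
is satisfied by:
  {i: True, f: True, m: False}
  {i: True, f: False, m: False}
  {f: True, i: False, m: False}
  {i: False, f: False, m: False}
  {i: True, m: True, f: True}
  {i: True, m: True, f: False}
  {m: True, f: True, i: False}


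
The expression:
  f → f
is always true.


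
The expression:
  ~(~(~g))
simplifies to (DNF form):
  ~g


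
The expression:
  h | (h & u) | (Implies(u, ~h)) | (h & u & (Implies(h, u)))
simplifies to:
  True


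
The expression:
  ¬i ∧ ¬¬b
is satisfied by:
  {b: True, i: False}


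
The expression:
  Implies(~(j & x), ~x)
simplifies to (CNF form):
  j | ~x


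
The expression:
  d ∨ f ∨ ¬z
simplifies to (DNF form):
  d ∨ f ∨ ¬z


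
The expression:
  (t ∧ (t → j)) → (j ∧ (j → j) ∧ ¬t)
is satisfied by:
  {t: False, j: False}
  {j: True, t: False}
  {t: True, j: False}


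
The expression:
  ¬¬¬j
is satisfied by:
  {j: False}


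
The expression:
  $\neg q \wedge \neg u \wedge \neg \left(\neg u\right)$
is never true.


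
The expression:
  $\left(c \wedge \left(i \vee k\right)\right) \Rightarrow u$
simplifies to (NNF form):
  $u \vee \left(\neg i \wedge \neg k\right) \vee \neg c$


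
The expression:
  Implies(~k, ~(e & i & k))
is always true.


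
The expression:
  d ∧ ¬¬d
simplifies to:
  d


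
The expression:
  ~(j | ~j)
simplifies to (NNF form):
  False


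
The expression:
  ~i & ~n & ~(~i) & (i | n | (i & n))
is never true.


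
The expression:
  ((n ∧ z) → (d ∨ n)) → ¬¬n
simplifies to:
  n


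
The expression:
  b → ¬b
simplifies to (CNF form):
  ¬b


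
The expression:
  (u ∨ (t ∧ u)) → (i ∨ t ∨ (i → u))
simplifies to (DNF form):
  True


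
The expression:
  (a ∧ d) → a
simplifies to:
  True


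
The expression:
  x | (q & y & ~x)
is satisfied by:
  {x: True, q: True, y: True}
  {x: True, q: True, y: False}
  {x: True, y: True, q: False}
  {x: True, y: False, q: False}
  {q: True, y: True, x: False}


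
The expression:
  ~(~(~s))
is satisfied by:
  {s: False}


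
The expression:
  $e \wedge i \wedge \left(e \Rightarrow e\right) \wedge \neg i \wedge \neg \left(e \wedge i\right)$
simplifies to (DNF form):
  $\text{False}$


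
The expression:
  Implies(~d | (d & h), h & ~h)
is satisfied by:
  {d: True, h: False}


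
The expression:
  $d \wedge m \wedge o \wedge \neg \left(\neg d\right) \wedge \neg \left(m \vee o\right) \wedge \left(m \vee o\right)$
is never true.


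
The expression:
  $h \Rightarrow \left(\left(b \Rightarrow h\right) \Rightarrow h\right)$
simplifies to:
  $\text{True}$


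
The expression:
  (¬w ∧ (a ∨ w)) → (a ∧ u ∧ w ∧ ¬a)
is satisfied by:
  {w: True, a: False}
  {a: False, w: False}
  {a: True, w: True}


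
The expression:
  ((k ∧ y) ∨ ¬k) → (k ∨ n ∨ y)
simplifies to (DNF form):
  k ∨ n ∨ y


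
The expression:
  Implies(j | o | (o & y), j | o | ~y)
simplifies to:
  True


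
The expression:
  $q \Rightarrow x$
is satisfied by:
  {x: True, q: False}
  {q: False, x: False}
  {q: True, x: True}


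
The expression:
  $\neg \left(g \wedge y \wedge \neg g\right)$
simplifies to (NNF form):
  $\text{True}$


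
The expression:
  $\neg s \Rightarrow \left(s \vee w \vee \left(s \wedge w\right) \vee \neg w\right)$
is always true.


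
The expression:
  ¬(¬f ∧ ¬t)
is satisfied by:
  {t: True, f: True}
  {t: True, f: False}
  {f: True, t: False}


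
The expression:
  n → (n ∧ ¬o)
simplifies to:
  ¬n ∨ ¬o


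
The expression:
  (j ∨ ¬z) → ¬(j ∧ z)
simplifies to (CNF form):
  ¬j ∨ ¬z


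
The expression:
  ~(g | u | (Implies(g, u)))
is never true.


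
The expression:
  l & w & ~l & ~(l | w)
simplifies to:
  False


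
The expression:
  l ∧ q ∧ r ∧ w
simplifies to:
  l ∧ q ∧ r ∧ w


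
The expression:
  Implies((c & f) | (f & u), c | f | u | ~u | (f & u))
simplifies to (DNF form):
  True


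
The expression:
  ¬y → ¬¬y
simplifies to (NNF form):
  y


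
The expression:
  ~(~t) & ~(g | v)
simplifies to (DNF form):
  t & ~g & ~v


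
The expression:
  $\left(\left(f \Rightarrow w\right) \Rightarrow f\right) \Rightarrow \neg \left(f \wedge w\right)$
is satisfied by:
  {w: False, f: False}
  {f: True, w: False}
  {w: True, f: False}


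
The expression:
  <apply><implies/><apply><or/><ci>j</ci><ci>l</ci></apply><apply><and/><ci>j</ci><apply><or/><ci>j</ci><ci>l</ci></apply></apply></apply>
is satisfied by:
  {j: True, l: False}
  {l: False, j: False}
  {l: True, j: True}


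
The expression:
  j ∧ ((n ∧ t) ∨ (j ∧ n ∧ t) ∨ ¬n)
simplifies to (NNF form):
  j ∧ (t ∨ ¬n)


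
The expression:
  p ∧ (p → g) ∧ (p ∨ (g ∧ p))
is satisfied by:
  {p: True, g: True}


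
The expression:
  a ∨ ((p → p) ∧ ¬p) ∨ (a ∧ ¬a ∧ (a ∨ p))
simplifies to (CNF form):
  a ∨ ¬p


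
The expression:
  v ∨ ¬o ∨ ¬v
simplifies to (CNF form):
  True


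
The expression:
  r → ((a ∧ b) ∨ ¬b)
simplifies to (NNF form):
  a ∨ ¬b ∨ ¬r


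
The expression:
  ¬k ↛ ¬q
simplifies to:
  q ∧ ¬k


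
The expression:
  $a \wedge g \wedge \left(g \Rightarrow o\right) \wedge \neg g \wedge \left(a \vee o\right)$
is never true.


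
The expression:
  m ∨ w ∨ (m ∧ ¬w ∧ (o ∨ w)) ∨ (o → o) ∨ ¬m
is always true.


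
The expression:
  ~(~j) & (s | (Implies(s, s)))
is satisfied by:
  {j: True}


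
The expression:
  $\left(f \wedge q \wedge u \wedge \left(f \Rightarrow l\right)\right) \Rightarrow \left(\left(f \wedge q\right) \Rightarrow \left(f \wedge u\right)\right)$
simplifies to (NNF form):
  $\text{True}$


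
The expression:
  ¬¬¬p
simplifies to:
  ¬p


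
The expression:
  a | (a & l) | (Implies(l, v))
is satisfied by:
  {a: True, v: True, l: False}
  {a: True, l: False, v: False}
  {v: True, l: False, a: False}
  {v: False, l: False, a: False}
  {a: True, v: True, l: True}
  {a: True, l: True, v: False}
  {v: True, l: True, a: False}


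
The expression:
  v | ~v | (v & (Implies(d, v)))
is always true.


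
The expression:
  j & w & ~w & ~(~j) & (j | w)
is never true.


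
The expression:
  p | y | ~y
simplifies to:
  True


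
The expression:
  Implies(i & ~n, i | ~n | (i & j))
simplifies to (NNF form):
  True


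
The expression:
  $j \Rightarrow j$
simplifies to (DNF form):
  $\text{True}$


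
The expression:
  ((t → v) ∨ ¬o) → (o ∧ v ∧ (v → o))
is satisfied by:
  {o: True, t: True, v: True}
  {o: True, t: True, v: False}
  {o: True, v: True, t: False}


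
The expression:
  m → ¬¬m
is always true.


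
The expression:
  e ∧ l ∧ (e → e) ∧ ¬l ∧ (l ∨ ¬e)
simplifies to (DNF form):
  False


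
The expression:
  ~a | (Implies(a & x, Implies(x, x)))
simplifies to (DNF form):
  True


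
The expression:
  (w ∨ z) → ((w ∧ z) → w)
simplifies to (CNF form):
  True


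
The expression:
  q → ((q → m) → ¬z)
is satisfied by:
  {m: False, q: False, z: False}
  {z: True, m: False, q: False}
  {q: True, m: False, z: False}
  {z: True, q: True, m: False}
  {m: True, z: False, q: False}
  {z: True, m: True, q: False}
  {q: True, m: True, z: False}


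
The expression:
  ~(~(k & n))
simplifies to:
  k & n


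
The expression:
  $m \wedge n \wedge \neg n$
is never true.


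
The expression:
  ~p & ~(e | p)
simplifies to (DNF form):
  ~e & ~p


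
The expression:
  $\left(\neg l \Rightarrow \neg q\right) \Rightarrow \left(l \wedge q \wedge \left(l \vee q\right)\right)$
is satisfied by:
  {q: True}


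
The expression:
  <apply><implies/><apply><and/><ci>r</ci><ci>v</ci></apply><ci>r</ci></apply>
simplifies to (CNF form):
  <true/>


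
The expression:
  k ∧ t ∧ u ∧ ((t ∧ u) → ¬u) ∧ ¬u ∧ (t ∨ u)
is never true.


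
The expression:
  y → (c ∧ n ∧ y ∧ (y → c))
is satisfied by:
  {c: True, n: True, y: False}
  {c: True, n: False, y: False}
  {n: True, c: False, y: False}
  {c: False, n: False, y: False}
  {y: True, c: True, n: True}


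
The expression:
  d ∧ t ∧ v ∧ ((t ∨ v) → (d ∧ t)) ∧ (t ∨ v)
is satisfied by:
  {t: True, d: True, v: True}


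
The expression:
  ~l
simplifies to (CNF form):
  ~l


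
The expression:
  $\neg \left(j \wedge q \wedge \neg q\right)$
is always true.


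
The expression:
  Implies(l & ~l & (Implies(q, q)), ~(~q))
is always true.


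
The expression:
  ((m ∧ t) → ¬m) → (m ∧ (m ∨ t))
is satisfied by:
  {m: True}


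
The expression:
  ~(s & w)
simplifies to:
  ~s | ~w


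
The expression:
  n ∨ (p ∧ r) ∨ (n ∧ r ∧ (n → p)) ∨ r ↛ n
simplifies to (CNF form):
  n ∨ r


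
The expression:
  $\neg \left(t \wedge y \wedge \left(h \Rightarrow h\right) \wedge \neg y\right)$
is always true.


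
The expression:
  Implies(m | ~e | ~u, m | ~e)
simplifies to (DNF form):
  m | u | ~e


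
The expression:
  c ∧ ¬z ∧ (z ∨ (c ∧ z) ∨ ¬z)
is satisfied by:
  {c: True, z: False}


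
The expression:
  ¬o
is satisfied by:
  {o: False}


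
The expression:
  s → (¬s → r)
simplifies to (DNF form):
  True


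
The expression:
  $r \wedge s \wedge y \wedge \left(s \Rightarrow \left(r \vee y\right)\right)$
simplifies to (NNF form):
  $r \wedge s \wedge y$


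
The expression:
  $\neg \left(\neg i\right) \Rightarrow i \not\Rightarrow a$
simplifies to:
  $\neg a \vee \neg i$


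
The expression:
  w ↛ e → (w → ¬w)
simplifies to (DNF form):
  e ∨ ¬w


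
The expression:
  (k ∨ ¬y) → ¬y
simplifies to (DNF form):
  ¬k ∨ ¬y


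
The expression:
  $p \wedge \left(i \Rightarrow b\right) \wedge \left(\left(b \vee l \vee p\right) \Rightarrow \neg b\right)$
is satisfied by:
  {p: True, i: False, b: False}


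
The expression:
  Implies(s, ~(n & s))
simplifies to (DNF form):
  ~n | ~s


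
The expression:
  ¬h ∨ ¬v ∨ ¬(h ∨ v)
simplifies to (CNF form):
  ¬h ∨ ¬v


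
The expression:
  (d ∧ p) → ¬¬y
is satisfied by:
  {y: True, p: False, d: False}
  {p: False, d: False, y: False}
  {y: True, d: True, p: False}
  {d: True, p: False, y: False}
  {y: True, p: True, d: False}
  {p: True, y: False, d: False}
  {y: True, d: True, p: True}


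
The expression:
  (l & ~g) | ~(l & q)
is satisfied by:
  {l: False, q: False, g: False}
  {g: True, l: False, q: False}
  {q: True, l: False, g: False}
  {g: True, q: True, l: False}
  {l: True, g: False, q: False}
  {g: True, l: True, q: False}
  {q: True, l: True, g: False}


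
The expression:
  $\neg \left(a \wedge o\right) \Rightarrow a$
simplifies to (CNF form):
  $a$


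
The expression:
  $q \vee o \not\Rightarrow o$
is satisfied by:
  {q: True}


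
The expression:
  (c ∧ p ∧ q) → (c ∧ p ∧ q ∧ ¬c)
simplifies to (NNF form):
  ¬c ∨ ¬p ∨ ¬q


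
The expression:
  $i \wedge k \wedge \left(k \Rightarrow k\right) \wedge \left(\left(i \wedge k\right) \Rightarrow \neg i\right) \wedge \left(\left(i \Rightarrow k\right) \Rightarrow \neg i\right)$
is never true.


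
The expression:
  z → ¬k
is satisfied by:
  {k: False, z: False}
  {z: True, k: False}
  {k: True, z: False}


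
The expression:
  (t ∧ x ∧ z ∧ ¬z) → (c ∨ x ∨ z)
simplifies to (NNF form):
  True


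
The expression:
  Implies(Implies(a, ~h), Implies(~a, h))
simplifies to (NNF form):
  a | h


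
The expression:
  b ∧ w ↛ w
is never true.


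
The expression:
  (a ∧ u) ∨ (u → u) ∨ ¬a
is always true.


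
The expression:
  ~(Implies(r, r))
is never true.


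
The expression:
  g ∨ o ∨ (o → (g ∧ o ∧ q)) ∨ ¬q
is always true.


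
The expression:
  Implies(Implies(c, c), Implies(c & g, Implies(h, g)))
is always true.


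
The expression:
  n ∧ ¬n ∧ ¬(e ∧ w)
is never true.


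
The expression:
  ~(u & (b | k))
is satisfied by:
  {b: False, u: False, k: False}
  {k: True, b: False, u: False}
  {b: True, k: False, u: False}
  {k: True, b: True, u: False}
  {u: True, k: False, b: False}


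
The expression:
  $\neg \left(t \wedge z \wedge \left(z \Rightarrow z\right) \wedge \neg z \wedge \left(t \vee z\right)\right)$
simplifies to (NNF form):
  $\text{True}$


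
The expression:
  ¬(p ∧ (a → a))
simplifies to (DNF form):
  ¬p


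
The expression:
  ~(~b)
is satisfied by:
  {b: True}


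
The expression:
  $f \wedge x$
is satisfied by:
  {x: True, f: True}


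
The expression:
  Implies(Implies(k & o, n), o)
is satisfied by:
  {o: True}


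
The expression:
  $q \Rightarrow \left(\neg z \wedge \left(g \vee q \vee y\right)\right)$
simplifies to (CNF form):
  $\neg q \vee \neg z$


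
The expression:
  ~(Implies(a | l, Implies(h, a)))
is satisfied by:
  {h: True, l: True, a: False}


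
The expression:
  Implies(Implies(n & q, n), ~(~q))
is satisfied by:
  {q: True}


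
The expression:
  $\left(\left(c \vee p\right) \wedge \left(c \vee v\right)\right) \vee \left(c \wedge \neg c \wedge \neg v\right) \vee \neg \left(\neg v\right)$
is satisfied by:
  {c: True, v: True}
  {c: True, v: False}
  {v: True, c: False}


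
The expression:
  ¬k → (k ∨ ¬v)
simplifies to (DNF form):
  k ∨ ¬v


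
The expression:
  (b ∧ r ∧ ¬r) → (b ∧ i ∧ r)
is always true.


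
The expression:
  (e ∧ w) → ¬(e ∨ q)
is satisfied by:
  {w: False, e: False}
  {e: True, w: False}
  {w: True, e: False}


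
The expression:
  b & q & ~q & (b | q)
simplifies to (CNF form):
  False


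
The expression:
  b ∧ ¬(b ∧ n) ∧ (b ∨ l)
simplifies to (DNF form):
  b ∧ ¬n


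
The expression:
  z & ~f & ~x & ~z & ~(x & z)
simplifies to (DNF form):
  False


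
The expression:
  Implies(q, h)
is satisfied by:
  {h: True, q: False}
  {q: False, h: False}
  {q: True, h: True}


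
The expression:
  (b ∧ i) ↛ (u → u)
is never true.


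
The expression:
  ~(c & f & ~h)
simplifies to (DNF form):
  h | ~c | ~f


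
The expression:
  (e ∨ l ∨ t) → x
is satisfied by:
  {x: True, l: False, e: False, t: False}
  {x: True, t: True, l: False, e: False}
  {x: True, e: True, l: False, t: False}
  {x: True, t: True, e: True, l: False}
  {x: True, l: True, e: False, t: False}
  {x: True, t: True, l: True, e: False}
  {x: True, e: True, l: True, t: False}
  {x: True, t: True, e: True, l: True}
  {t: False, l: False, e: False, x: False}


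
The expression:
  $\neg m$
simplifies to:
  $\neg m$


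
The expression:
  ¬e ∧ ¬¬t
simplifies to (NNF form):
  t ∧ ¬e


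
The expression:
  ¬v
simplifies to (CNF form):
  ¬v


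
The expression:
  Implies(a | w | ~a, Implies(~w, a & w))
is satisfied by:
  {w: True}


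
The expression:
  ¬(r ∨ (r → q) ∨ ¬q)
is never true.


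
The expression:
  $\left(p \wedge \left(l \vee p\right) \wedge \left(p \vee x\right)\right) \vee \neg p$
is always true.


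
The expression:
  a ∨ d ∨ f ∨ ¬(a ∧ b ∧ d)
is always true.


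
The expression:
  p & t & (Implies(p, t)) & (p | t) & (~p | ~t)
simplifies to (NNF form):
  False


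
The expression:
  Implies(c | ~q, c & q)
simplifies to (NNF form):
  q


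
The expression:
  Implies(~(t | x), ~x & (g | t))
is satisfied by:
  {x: True, t: True, g: True}
  {x: True, t: True, g: False}
  {x: True, g: True, t: False}
  {x: True, g: False, t: False}
  {t: True, g: True, x: False}
  {t: True, g: False, x: False}
  {g: True, t: False, x: False}


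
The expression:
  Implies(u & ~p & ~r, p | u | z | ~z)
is always true.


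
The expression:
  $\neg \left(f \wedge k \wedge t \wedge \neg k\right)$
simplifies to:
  $\text{True}$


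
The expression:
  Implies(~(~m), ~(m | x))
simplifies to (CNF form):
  ~m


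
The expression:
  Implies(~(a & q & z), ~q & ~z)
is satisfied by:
  {a: True, q: False, z: False}
  {q: False, z: False, a: False}
  {a: True, z: True, q: True}


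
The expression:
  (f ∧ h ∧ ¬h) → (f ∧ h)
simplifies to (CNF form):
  True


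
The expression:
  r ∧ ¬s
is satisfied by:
  {r: True, s: False}


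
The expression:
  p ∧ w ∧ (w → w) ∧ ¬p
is never true.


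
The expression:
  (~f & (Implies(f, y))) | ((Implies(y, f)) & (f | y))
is always true.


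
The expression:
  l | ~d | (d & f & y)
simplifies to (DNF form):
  l | ~d | (f & y)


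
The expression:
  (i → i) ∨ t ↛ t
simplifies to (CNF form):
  True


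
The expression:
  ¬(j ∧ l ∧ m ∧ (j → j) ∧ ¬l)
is always true.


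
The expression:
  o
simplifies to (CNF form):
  o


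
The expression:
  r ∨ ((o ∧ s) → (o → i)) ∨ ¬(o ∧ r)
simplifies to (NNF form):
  True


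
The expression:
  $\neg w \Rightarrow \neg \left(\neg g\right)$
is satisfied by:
  {g: True, w: True}
  {g: True, w: False}
  {w: True, g: False}


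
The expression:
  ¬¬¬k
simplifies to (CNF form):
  ¬k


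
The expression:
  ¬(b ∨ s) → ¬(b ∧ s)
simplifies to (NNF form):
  True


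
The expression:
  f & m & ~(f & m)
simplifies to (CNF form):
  False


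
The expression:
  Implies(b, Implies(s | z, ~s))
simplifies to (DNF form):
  ~b | ~s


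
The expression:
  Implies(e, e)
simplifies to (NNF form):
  True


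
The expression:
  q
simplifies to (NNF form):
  q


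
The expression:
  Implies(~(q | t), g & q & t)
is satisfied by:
  {t: True, q: True}
  {t: True, q: False}
  {q: True, t: False}


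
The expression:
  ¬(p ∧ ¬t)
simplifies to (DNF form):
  t ∨ ¬p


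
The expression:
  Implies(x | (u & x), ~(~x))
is always true.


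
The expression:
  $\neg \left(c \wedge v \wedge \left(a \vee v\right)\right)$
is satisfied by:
  {v: False, c: False}
  {c: True, v: False}
  {v: True, c: False}


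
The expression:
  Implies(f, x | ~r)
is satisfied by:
  {x: True, r: False, f: False}
  {x: False, r: False, f: False}
  {f: True, x: True, r: False}
  {f: True, x: False, r: False}
  {r: True, x: True, f: False}
  {r: True, x: False, f: False}
  {r: True, f: True, x: True}


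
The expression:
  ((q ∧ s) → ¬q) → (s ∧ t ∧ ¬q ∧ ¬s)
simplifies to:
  q ∧ s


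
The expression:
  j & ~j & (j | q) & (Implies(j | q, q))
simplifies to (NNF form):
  False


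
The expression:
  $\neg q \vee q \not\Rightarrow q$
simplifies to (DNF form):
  $\neg q$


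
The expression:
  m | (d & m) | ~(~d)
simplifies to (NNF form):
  d | m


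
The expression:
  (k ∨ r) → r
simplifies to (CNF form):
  r ∨ ¬k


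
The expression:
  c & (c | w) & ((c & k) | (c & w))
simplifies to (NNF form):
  c & (k | w)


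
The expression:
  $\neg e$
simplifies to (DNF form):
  $\neg e$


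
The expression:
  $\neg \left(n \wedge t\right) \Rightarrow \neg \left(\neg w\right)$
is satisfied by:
  {t: True, w: True, n: True}
  {t: True, w: True, n: False}
  {w: True, n: True, t: False}
  {w: True, n: False, t: False}
  {t: True, n: True, w: False}


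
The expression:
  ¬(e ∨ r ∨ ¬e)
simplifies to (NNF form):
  False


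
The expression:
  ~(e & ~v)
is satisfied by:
  {v: True, e: False}
  {e: False, v: False}
  {e: True, v: True}


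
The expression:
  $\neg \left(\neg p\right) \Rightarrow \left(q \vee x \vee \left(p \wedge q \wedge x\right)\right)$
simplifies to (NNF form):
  $q \vee x \vee \neg p$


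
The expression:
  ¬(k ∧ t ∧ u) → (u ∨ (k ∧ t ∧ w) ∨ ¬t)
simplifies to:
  u ∨ (k ∧ w) ∨ ¬t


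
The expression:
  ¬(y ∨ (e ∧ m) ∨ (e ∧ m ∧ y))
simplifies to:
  ¬y ∧ (¬e ∨ ¬m)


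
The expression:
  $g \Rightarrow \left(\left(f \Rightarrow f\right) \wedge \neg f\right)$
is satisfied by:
  {g: False, f: False}
  {f: True, g: False}
  {g: True, f: False}


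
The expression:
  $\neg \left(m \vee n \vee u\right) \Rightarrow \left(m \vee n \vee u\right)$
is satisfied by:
  {n: True, m: True, u: True}
  {n: True, m: True, u: False}
  {n: True, u: True, m: False}
  {n: True, u: False, m: False}
  {m: True, u: True, n: False}
  {m: True, u: False, n: False}
  {u: True, m: False, n: False}
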